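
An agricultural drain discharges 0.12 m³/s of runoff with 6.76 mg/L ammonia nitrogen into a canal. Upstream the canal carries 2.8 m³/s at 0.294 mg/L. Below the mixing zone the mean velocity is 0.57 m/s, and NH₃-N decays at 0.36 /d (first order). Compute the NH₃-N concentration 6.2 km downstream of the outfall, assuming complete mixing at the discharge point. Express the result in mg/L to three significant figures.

0.535 mg/L

After complete mixing, C₀ = (0.12·6.76 + 2.8·0.294) / 2.92 = 0.5597 mg/L.
Travel time t = 6200 m / 0.57 m/s = 1.088e+04 s = 0.1259 d.
C = 0.5597·exp(−0.36·0.1259) = 0.5597·0.9557 = 0.5349 mg/L.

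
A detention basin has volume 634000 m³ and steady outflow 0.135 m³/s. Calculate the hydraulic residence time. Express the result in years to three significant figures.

Q = 0.135 m³/s × 3.156e+07 s/yr = 4.26e+06 m³/yr.
Hydraulic residence time τ = V/Q = 634000/4.26e+06 = 0.1488 yr.

0.149 yr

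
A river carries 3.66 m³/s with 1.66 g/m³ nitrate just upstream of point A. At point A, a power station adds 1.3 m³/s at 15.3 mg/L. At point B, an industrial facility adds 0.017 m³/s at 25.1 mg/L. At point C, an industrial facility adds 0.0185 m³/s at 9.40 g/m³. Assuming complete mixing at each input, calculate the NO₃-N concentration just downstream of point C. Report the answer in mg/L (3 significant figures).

5.32 mg/L

After input A: C = (3.66·1.66 + 1.3·15.3) / 4.96 = 5.235 mg/L.
After input B: C = (4.96·5.235 + 0.017·25.1) / 4.977 = 5.303 mg/L.
After input C: C = (4.977·5.303 + 0.0185·9.4) / 4.996 = 5.318 mg/L.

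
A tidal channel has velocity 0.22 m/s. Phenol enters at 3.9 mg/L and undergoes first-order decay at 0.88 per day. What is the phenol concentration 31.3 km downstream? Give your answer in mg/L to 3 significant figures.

Travel time t = 31.3 km / 0.22 m/s = 3.13e+04/0.22 = 1.423e+05 s = 1.647 d.
First-order decay: C = 3.9·exp(−0.88·1.647) = 3.9·0.2348 = 0.9157 mg/L.

0.916 mg/L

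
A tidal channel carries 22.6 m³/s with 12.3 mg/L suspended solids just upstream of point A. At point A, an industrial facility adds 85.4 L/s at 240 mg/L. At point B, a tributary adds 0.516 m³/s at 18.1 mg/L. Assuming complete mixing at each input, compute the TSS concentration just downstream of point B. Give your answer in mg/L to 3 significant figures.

13.3 mg/L

85.4 L/s = 0.0854 m³/s.
After input A: C = (22.6·12.3 + 0.0854·240) / 22.69 = 13.16 mg/L.
After input B: C = (22.69·13.16 + 0.516·18.1) / 23.2 = 13.27 mg/L.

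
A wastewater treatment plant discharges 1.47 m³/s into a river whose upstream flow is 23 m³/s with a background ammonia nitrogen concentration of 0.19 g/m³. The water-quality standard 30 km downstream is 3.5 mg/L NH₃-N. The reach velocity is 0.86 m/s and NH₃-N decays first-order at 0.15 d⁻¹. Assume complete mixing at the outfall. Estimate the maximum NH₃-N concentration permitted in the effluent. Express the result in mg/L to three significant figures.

58.9 mg/L

Travel time to the compliance point: t = 3e+04/0.86 = 3.488e+04 s = 0.4037 d; decay factor exp(−0.15·0.4037) = 0.9412.
So the concentration just after mixing may be at most 3.5/0.9412 = 3.719 mg/L.
Mass balance: 3.719·24.47 = 1.47·Cₑ + 23·0.19.
Cₑ = (90.99 − 4.37) / 1.47 = 58.93 mg/L.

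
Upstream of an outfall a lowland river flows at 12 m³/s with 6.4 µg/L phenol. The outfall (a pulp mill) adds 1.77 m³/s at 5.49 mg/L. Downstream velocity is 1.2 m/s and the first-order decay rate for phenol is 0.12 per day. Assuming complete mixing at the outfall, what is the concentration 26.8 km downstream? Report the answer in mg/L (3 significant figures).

0.690 mg/L

6.4 µg/L = 0.0064 mg/L.
After complete mixing, C₀ = (1.77·5.49 + 12·0.0064) / 13.77 = 0.7113 mg/L.
Travel time t = 2.68e+04 m / 1.2 m/s = 2.233e+04 s = 0.2585 d.
C = 0.7113·exp(−0.12·0.2585) = 0.7113·0.9695 = 0.6895 mg/L.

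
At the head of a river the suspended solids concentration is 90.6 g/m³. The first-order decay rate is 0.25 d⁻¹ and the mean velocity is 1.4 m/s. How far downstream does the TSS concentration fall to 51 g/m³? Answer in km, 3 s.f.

278 km

From C = C₀·e^(−kt), t = ln(C₀/C)/k = ln(90.6/51)/0.25 = 0.5746/0.25 = 2.299 d.
Distance = v·t = 1.4 m/s × 1.986e+05 s = 2.78e+05 m = 278 km.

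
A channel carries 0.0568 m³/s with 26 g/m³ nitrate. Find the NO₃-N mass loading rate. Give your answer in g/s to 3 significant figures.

Mass flux = Q·C = 0.0568 m³/s × 26 g/m³ = 1.477 g/s.

1.48 g/s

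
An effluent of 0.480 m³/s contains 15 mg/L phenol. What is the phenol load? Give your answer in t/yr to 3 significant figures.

227 t/yr

Mass flux = Q·C = 0.48 m³/s × 15 g/m³ = 7.2 g/s.
= 7.2 g/s × 31.56 = 227.2 t/yr.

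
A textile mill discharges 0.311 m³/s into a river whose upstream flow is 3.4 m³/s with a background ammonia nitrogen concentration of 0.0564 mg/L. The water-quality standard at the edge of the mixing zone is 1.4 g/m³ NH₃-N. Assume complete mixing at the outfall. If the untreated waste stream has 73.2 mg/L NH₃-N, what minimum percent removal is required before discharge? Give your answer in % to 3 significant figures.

Mass balance: 1.4·3.711 = 0.311·Cₑ + 3.4·0.0564.
Cₑ = (5.195 − 0.1918) / 0.311 = 16.09 mg/L.
Required removal = 1 − 16.09/73.2 = 78.02 %.

78.0 %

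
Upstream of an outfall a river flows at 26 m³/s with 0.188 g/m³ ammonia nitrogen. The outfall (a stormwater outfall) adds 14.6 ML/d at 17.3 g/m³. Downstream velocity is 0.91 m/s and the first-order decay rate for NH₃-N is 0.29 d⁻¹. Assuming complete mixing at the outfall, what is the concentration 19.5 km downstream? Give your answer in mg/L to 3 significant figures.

0.278 mg/L

14.6 ML/d = 0.169 m³/s.
After complete mixing, C₀ = (0.169·17.3 + 26·0.188) / 26.17 = 0.2985 mg/L.
Travel time t = 1.95e+04 m / 0.91 m/s = 2.143e+04 s = 0.248 d.
C = 0.2985·exp(−0.29·0.248) = 0.2985·0.9306 = 0.2778 mg/L.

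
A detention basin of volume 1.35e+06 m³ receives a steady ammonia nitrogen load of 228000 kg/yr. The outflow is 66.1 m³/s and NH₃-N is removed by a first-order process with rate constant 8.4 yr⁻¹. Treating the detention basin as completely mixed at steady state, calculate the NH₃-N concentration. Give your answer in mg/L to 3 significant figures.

Outflow Q = 66.1 m³/s × 3.156e+07 s/yr = 2.086e+09 m³/yr.
Steady-state CSTR mass balance: W = Q·C + k·V·C, so C = W/(Q + kV).
Q + kV = 2.086e+09 + 8.4·1.35e+06 = 2.097e+09 m³/yr.
C = 228000/2.097e+09 = 0.0001087 kg/m³ = 0.1087 mg/L.

0.109 mg/L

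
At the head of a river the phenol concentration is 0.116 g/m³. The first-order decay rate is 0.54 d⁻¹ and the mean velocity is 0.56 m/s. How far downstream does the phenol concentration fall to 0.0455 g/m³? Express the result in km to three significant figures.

From C = C₀·e^(−kt), t = ln(C₀/C)/k = ln(0.116/0.0455)/0.54 = 0.9359/0.54 = 1.733 d.
Distance = v·t = 0.56 m/s × 1.497e+05 s = 8.385e+04 m = 83.85 km.

83.9 km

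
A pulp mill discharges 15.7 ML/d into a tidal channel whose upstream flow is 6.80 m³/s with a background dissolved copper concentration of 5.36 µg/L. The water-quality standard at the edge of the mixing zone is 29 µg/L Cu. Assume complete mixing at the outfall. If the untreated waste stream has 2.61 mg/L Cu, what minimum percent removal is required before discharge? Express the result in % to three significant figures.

15.7 ML/d = 0.1817 m³/s.
5.36 µg/L = 0.00536 mg/L.
29 µg/L = 0.029 mg/L.
Mass balance: 0.029·6.982 = 0.1817·Cₑ + 6.8·0.00536.
Cₑ = (0.2025 − 0.03645) / 0.1817 = 0.9136 mg/L.
Required removal = 1 − 0.9136/2.61 = 64.99 %.

65.0 %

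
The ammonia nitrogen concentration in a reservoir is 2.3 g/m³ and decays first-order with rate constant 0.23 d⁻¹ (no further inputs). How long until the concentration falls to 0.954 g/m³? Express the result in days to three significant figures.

t = ln(C₀/C)/k = ln(2.3/0.954)/0.23 = 0.88/0.23 = 3.826 d.

3.83 d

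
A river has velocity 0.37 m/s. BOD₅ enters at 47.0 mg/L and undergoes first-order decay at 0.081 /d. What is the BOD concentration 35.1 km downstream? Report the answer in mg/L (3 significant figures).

Travel time t = 35.1 km / 0.37 m/s = 3.51e+04/0.37 = 9.486e+04 s = 1.098 d.
First-order decay: C = 47.0·exp(−0.081·1.098) = 47.0·0.9149 = 43 mg/L.

43.0 mg/L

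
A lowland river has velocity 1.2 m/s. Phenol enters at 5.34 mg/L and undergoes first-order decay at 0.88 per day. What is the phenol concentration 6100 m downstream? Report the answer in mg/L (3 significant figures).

5.07 mg/L

Travel time t = 6100 m / 1.2 m/s = 6100/1.2 = 5083 s = 0.05883 d.
First-order decay: C = 5.34·exp(−0.88·0.05883) = 5.34·0.9495 = 5.071 mg/L.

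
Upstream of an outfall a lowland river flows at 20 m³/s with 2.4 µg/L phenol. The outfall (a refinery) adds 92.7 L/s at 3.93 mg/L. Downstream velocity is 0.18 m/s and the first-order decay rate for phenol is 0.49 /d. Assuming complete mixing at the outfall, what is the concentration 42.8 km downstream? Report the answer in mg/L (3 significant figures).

0.00533 mg/L

92.7 L/s = 0.0927 m³/s.
2.4 µg/L = 0.0024 mg/L.
After complete mixing, C₀ = (0.0927·3.93 + 20·0.0024) / 20.09 = 0.02052 mg/L.
Travel time t = 4.28e+04 m / 0.18 m/s = 2.378e+05 s = 2.752 d.
C = 0.02052·exp(−0.49·2.752) = 0.02052·0.2596 = 0.005328 mg/L.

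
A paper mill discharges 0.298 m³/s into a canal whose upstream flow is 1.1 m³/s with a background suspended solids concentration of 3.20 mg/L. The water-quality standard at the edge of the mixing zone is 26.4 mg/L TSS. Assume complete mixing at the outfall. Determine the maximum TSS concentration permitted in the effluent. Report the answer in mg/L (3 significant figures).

Mass balance: 26.4·1.398 = 0.298·Cₑ + 1.1·3.2.
Cₑ = (36.91 − 3.52) / 0.298 = 112 mg/L.

112 mg/L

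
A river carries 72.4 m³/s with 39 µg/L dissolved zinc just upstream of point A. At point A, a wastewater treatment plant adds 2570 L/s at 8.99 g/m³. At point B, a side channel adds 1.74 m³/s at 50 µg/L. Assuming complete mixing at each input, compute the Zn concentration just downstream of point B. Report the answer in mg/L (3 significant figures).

0.339 mg/L

39 µg/L = 0.039 mg/L.
2570 L/s = 2.57 m³/s.
After input A: C = (72.4·0.039 + 2.57·8.99) / 74.97 = 0.3458 mg/L.
50 µg/L = 0.05 mg/L.
After input B: C = (74.97·0.3458 + 1.74·0.05) / 76.71 = 0.3391 mg/L.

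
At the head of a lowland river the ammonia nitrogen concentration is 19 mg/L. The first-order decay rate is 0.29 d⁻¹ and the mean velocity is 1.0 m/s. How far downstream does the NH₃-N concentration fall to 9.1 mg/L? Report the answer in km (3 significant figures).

219 km

From C = C₀·e^(−kt), t = ln(C₀/C)/k = ln(19/9.1)/0.29 = 0.7362/0.29 = 2.538 d.
Distance = v·t = 1.0 m/s × 2.193e+05 s = 2.193e+05 m = 219.3 km.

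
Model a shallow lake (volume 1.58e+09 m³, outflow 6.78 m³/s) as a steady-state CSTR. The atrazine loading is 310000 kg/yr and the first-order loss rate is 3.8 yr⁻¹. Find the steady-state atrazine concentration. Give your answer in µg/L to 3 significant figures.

Outflow Q = 6.78 m³/s × 3.156e+07 s/yr = 2.14e+08 m³/yr.
Steady-state CSTR mass balance: W = Q·C + k·V·C, so C = W/(Q + kV).
Q + kV = 2.14e+08 + 3.8·1.58e+09 = 6.218e+09 m³/yr.
C = 310000/6.218e+09 = 4.986e-05 kg/m³ = 0.04986 mg/L = 49.86 µg/L.

49.9 µg/L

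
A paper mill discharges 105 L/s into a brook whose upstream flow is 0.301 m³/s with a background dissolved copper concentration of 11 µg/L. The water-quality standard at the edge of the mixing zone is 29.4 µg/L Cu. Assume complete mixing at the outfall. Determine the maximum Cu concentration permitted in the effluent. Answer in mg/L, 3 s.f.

0.0821 mg/L

105 L/s = 0.105 m³/s.
11 µg/L = 0.011 mg/L.
29.4 µg/L = 0.0294 mg/L.
Mass balance: 0.0294·0.406 = 0.105·Cₑ + 0.301·0.011.
Cₑ = (0.01194 − 0.003311) / 0.105 = 0.08215 mg/L.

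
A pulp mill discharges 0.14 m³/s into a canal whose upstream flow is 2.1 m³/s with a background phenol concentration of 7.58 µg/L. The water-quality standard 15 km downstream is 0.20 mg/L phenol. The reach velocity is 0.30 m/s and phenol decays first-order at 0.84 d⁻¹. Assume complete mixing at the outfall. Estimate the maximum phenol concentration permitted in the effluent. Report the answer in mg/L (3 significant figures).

7.58 µg/L = 0.00758 mg/L.
Travel time to the compliance point: t = 1.5e+04/0.30 = 5e+04 s = 0.5787 d; decay factor exp(−0.84·0.5787) = 0.615.
So the concentration just after mixing may be at most 0.2/0.615 = 0.3252 mg/L.
Mass balance: 0.3252·2.24 = 0.14·Cₑ + 2.1·0.00758.
Cₑ = (0.7284 − 0.01592) / 0.14 = 5.089 mg/L.

5.09 mg/L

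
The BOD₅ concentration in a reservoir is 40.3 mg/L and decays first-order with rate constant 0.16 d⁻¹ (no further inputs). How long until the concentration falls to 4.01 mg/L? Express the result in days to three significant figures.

t = ln(C₀/C)/k = ln(40.3/4.01)/0.16 = 2.308/0.16 = 14.42 d.

14.4 d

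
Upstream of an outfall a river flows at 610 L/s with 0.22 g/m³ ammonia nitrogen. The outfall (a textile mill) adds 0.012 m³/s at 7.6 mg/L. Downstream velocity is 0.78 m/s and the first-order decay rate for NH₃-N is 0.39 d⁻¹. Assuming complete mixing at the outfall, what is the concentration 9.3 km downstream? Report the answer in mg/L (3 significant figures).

610 L/s = 0.61 m³/s.
After complete mixing, C₀ = (0.012·7.6 + 0.61·0.22) / 0.622 = 0.3624 mg/L.
Travel time t = 9300 m / 0.78 m/s = 1.192e+04 s = 0.138 d.
C = 0.3624·exp(−0.39·0.138) = 0.3624·0.9476 = 0.3434 mg/L.

0.343 mg/L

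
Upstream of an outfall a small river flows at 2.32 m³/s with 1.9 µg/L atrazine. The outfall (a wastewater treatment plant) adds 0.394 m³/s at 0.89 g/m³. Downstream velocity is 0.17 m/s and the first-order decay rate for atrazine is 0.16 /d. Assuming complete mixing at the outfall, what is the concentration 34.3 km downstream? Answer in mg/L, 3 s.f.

1.9 µg/L = 0.0019 mg/L.
After complete mixing, C₀ = (0.394·0.89 + 2.32·0.0019) / 2.714 = 0.1308 mg/L.
Travel time t = 3.43e+04 m / 0.17 m/s = 2.018e+05 s = 2.335 d.
C = 0.1308·exp(−0.16·2.335) = 0.1308·0.6882 = 0.09004 mg/L.

0.0900 mg/L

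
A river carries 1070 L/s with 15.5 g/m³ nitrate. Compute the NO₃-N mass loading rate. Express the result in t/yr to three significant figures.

523 t/yr

1070 L/s = 1.07 m³/s.
Mass flux = Q·C = 1.07 m³/s × 15.5 g/m³ = 16.59 g/s.
= 16.59 g/s × 31.56 = 523.4 t/yr.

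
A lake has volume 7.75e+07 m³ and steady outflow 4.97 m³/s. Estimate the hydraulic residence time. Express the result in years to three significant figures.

Q = 4.97 m³/s × 3.156e+07 s/yr = 1.568e+08 m³/yr.
Hydraulic residence time τ = V/Q = 7.75e+07/1.568e+08 = 0.4941 yr.

0.494 yr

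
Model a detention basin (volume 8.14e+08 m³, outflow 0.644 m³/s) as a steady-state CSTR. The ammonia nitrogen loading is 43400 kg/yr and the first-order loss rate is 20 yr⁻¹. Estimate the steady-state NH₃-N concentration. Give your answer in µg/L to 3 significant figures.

2.66 µg/L

Outflow Q = 0.644 m³/s × 3.156e+07 s/yr = 2.032e+07 m³/yr.
Steady-state CSTR mass balance: W = Q·C + k·V·C, so C = W/(Q + kV).
Q + kV = 2.032e+07 + 20·8.14e+08 = 1.63e+10 m³/yr.
C = 43400/1.63e+10 = 2.663e-06 kg/m³ = 0.002663 mg/L = 2.663 µg/L.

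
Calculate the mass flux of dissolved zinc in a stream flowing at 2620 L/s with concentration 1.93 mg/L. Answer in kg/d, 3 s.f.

437 kg/d

2620 L/s = 2.62 m³/s.
Mass flux = Q·C = 2.62 m³/s × 1.93 g/m³ = 5.057 g/s.
= 5.057 g/s × 86.4 = 436.9 kg/d.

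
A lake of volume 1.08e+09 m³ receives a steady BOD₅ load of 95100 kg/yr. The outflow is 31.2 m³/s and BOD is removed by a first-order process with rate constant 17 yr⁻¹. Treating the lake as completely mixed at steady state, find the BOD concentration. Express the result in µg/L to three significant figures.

Outflow Q = 31.2 m³/s × 3.156e+07 s/yr = 9.846e+08 m³/yr.
Steady-state CSTR mass balance: W = Q·C + k·V·C, so C = W/(Q + kV).
Q + kV = 9.846e+08 + 17·1.08e+09 = 1.934e+10 m³/yr.
C = 95100/1.934e+10 = 4.916e-06 kg/m³ = 0.004916 mg/L = 4.916 µg/L.

4.92 µg/L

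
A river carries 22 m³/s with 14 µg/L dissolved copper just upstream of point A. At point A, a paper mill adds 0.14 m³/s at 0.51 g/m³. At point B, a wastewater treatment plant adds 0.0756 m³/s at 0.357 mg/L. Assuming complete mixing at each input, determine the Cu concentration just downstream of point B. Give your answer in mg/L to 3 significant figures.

14 µg/L = 0.014 mg/L.
After input A: C = (22·0.014 + 0.14·0.51) / 22.14 = 0.01714 mg/L.
After input B: C = (22.14·0.01714 + 0.0756·0.357) / 22.22 = 0.01829 mg/L.

0.0183 mg/L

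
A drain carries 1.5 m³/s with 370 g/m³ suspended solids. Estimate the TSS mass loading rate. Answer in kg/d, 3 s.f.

Mass flux = Q·C = 1.5 m³/s × 370 g/m³ = 555 g/s.
= 555 g/s × 86.4 = 4.795e+04 kg/d.

48000 kg/d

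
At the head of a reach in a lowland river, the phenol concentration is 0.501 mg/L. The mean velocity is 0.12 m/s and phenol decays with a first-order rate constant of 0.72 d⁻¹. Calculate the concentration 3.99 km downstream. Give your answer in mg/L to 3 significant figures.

Travel time t = 3.99 km / 0.12 m/s = 3990/0.12 = 3.325e+04 s = 0.3848 d.
First-order decay: C = 0.501·exp(−0.72·0.3848) = 0.501·0.758 = 0.3798 mg/L.

0.380 mg/L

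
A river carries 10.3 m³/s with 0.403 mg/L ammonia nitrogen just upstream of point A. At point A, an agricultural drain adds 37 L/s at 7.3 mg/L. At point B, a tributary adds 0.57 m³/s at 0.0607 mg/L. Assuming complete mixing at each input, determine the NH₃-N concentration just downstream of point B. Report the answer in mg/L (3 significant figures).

0.409 mg/L

37 L/s = 0.037 m³/s.
After input A: C = (10.3·0.403 + 0.037·7.3) / 10.34 = 0.4277 mg/L.
After input B: C = (10.34·0.4277 + 0.57·0.0607) / 10.91 = 0.4085 mg/L.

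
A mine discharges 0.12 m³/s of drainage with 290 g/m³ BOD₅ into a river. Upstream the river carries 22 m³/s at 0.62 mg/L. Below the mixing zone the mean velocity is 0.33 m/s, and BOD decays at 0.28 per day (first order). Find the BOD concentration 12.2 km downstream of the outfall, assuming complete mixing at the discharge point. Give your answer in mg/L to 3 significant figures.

1.94 mg/L

After complete mixing, C₀ = (0.12·290 + 22·0.62) / 22.12 = 2.19 mg/L.
Travel time t = 1.22e+04 m / 0.33 m/s = 3.697e+04 s = 0.4279 d.
C = 2.19·exp(−0.28·0.4279) = 2.19·0.8871 = 1.943 mg/L.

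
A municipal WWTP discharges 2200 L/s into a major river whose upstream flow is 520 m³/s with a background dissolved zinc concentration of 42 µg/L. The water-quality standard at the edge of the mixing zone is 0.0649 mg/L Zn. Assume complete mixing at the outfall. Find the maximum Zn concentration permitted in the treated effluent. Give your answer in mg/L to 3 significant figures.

2200 L/s = 2.2 m³/s.
42 µg/L = 0.042 mg/L.
Mass balance: 0.0649·522.2 = 2.2·Cₑ + 520·0.042.
Cₑ = (33.89 − 21.84) / 2.2 = 5.478 mg/L.

5.48 mg/L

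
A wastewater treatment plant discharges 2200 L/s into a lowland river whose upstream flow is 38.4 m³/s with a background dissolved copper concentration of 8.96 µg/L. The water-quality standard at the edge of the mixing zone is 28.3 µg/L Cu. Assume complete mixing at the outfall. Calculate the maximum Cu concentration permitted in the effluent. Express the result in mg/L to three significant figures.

2200 L/s = 2.2 m³/s.
8.96 µg/L = 0.00896 mg/L.
28.3 µg/L = 0.0283 mg/L.
Mass balance: 0.0283·40.6 = 2.2·Cₑ + 38.4·0.00896.
Cₑ = (1.149 − 0.3441) / 2.2 = 0.3659 mg/L.

0.366 mg/L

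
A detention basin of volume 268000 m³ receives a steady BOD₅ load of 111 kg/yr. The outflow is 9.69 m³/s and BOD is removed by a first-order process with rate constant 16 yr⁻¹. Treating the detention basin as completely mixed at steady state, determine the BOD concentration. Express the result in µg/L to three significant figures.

Outflow Q = 9.69 m³/s × 3.156e+07 s/yr = 3.058e+08 m³/yr.
Steady-state CSTR mass balance: W = Q·C + k·V·C, so C = W/(Q + kV).
Q + kV = 3.058e+08 + 16·268000 = 3.101e+08 m³/yr.
C = 111/3.101e+08 = 3.58e-07 kg/m³ = 0.000358 mg/L = 0.358 µg/L.

0.358 µg/L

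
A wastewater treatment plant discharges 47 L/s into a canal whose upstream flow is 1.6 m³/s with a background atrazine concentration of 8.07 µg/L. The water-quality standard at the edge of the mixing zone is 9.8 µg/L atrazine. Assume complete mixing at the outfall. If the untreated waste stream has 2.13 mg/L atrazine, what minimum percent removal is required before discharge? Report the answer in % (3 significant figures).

47 L/s = 0.047 m³/s.
8.07 µg/L = 0.00807 mg/L.
9.8 µg/L = 0.0098 mg/L.
Mass balance: 0.0098·1.647 = 0.047·Cₑ + 1.6·0.00807.
Cₑ = (0.01614 − 0.01291) / 0.047 = 0.06869 mg/L.
Required removal = 1 − 0.06869/2.13 = 96.77 %.

96.8 %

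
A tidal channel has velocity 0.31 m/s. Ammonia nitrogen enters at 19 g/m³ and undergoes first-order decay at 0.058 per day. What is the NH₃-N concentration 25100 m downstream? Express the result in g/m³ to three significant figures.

18.0 g/m³

Travel time t = 25100 m / 0.31 m/s = 2.51e+04/0.31 = 8.097e+04 s = 0.9371 d.
First-order decay: C = 19·exp(−0.058·0.9371) = 19·0.9471 = 17.99 g/m³.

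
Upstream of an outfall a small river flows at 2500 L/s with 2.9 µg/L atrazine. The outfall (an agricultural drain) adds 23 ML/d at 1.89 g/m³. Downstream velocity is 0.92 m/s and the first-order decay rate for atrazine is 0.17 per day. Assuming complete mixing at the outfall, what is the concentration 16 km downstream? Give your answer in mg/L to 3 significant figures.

0.178 mg/L

23 ML/d = 0.2662 m³/s.
2500 L/s = 2.5 m³/s.
2.9 µg/L = 0.0029 mg/L.
After complete mixing, C₀ = (0.2662·1.89 + 2.5·0.0029) / 2.766 = 0.1845 mg/L.
Travel time t = 1.6e+04 m / 0.92 m/s = 1.739e+04 s = 0.2013 d.
C = 0.1845·exp(−0.17·0.2013) = 0.1845·0.9664 = 0.1783 mg/L.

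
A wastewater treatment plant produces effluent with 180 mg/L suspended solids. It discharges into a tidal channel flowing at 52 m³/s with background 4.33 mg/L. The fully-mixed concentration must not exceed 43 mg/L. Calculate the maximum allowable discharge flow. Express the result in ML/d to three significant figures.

1270 ML/d

Mass balance at complete mixing: C_std·(Q_w + Q_r) = Q_w·C_e + Q_r·C_b.
Rearranging, Q_w = Q_r·(C_std − C_b)/(C_e − C_std) = 52·(43 − 4.33) / (180 − 43) = 14.68 m³/s.
= 1268 ML/d.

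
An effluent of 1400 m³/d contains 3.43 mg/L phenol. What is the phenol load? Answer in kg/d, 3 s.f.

1400 m³/d = 0.0162 m³/s.
Mass flux = Q·C = 0.0162 m³/s × 3.43 g/m³ = 0.05558 g/s.
= 0.05558 g/s × 86.4 = 4.802 kg/d.

4.80 kg/d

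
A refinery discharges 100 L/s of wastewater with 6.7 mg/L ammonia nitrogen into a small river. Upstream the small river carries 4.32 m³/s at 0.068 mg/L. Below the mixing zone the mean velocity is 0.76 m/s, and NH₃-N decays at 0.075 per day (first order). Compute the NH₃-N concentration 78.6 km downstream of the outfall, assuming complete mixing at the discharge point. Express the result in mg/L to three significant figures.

0.199 mg/L

100 L/s = 0.1 m³/s.
After complete mixing, C₀ = (0.1·6.7 + 4.32·0.068) / 4.42 = 0.218 mg/L.
Travel time t = 7.86e+04 m / 0.76 m/s = 1.034e+05 s = 1.197 d.
C = 0.218·exp(−0.075·1.197) = 0.218·0.9141 = 0.1993 mg/L.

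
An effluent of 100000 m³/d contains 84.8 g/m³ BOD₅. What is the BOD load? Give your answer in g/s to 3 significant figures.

98.1 g/s

100000 m³/d = 1.157 m³/s.
Mass flux = Q·C = 1.157 m³/s × 84.8 g/m³ = 98.15 g/s.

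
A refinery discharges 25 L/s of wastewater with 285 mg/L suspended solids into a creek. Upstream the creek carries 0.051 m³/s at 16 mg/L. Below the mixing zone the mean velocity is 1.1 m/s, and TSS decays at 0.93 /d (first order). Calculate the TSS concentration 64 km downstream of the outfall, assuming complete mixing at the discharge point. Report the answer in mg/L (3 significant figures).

55.9 mg/L

25 L/s = 0.025 m³/s.
After complete mixing, C₀ = (0.025·285 + 0.051·16) / 0.076 = 104.5 mg/L.
Travel time t = 6.4e+04 m / 1.1 m/s = 5.818e+04 s = 0.6734 d.
C = 104.5·exp(−0.93·0.6734) = 104.5·0.5346 = 55.86 mg/L.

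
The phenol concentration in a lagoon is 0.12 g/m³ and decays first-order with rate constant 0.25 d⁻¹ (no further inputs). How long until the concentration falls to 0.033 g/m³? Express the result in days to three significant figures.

t = ln(C₀/C)/k = ln(0.12/0.033)/0.25 = 1.291/0.25 = 5.164 d.

5.16 d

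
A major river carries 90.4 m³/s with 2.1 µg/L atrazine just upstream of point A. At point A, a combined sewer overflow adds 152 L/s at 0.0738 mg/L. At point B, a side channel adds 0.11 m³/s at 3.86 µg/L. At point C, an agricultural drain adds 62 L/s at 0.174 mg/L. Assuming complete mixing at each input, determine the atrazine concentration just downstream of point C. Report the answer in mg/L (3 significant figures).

0.00234 mg/L

2.1 µg/L = 0.0021 mg/L.
152 L/s = 0.152 m³/s.
After input A: C = (90.4·0.0021 + 0.152·0.0738) / 90.55 = 0.00222 mg/L.
3.86 µg/L = 0.00386 mg/L.
After input B: C = (90.55·0.00222 + 0.11·0.00386) / 90.66 = 0.002222 mg/L.
62 L/s = 0.062 m³/s.
After input C: C = (90.66·0.002222 + 0.062·0.174) / 90.72 = 0.00234 mg/L.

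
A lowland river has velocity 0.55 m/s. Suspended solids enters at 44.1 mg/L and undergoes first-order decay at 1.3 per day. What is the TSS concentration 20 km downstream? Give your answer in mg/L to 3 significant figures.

Travel time t = 20 km / 0.55 m/s = 2e+04/0.55 = 3.636e+04 s = 0.4209 d.
First-order decay: C = 44.1·exp(−1.3·0.4209) = 44.1·0.5786 = 25.52 mg/L.

25.5 mg/L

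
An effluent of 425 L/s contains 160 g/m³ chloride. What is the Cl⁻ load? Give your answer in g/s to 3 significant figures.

68.0 g/s

425 L/s = 0.425 m³/s.
Mass flux = Q·C = 0.425 m³/s × 160 g/m³ = 68 g/s.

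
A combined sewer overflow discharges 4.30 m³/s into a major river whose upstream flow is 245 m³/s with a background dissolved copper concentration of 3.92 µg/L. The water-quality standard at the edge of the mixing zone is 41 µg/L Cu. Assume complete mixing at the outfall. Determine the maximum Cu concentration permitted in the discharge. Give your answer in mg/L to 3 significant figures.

2.15 mg/L

3.92 µg/L = 0.00392 mg/L.
41 µg/L = 0.041 mg/L.
Mass balance: 0.041·249.3 = 4.3·Cₑ + 245·0.00392.
Cₑ = (10.22 − 0.9604) / 4.3 = 2.154 mg/L.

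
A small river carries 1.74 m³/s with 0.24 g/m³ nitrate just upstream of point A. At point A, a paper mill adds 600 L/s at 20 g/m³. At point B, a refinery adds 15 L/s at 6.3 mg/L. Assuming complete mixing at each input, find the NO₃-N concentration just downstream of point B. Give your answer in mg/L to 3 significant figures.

600 L/s = 0.6 m³/s.
After input A: C = (1.74·0.24 + 0.6·20) / 2.34 = 5.307 mg/L.
15 L/s = 0.015 m³/s.
After input B: C = (2.34·5.307 + 0.015·6.3) / 2.355 = 5.313 mg/L.

5.31 mg/L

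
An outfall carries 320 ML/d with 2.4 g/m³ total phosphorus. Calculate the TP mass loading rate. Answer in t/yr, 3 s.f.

320 ML/d = 3.704 m³/s.
Mass flux = Q·C = 3.704 m³/s × 2.4 g/m³ = 8.889 g/s.
= 8.889 g/s × 31.56 = 280.5 t/yr.

281 t/yr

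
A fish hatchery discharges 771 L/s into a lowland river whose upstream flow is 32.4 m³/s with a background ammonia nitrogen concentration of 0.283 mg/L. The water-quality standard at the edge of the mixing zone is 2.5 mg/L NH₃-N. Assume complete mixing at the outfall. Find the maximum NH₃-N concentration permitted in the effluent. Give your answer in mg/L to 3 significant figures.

771 L/s = 0.771 m³/s.
Mass balance: 2.5·33.17 = 0.771·Cₑ + 32.4·0.283.
Cₑ = (82.93 − 9.169) / 0.771 = 95.67 mg/L.

95.7 mg/L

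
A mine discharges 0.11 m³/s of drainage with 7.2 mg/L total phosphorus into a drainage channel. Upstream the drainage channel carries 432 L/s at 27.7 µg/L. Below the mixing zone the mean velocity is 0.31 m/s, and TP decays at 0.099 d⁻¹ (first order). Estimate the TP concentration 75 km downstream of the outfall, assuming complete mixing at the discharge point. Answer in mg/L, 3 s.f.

432 L/s = 0.432 m³/s.
27.7 µg/L = 0.0277 mg/L.
After complete mixing, C₀ = (0.11·7.2 + 0.432·0.0277) / 0.542 = 1.483 mg/L.
Travel time t = 7.5e+04 m / 0.31 m/s = 2.419e+05 s = 2.8 d.
C = 1.483·exp(−0.099·2.8) = 1.483·0.7579 = 1.124 mg/L.

1.12 mg/L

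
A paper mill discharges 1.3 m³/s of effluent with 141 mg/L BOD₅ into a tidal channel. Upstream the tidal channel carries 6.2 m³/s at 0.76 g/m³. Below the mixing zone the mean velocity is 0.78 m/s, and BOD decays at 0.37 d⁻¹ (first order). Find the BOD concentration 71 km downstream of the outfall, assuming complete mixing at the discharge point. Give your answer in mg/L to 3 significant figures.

After complete mixing, C₀ = (1.3·141 + 6.2·0.76) / 7.5 = 25.07 mg/L.
Travel time t = 7.1e+04 m / 0.78 m/s = 9.103e+04 s = 1.054 d.
C = 25.07·exp(−0.37·1.054) = 25.07·0.6772 = 16.98 mg/L.

17.0 mg/L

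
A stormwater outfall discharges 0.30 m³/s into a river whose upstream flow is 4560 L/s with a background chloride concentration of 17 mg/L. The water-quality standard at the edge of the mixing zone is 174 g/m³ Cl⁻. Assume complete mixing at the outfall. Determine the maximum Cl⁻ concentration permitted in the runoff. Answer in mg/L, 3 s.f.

2560 mg/L

4560 L/s = 4.56 m³/s.
Mass balance: 174·4.86 = 0.3·Cₑ + 4.56·17.
Cₑ = (845.6 − 77.52) / 0.3 = 2560 mg/L.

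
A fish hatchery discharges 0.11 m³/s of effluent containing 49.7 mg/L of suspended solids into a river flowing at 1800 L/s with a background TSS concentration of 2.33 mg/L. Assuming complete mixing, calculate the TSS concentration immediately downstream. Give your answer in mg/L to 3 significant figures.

1800 L/s = 1.8 m³/s.
Conservation of mass across the mixing zone: C = (0.11·49.7 + 1.8·2.33) / (0.11 + 1.8) = 9.661/1.91 = 5.058 mg/L.

5.06 mg/L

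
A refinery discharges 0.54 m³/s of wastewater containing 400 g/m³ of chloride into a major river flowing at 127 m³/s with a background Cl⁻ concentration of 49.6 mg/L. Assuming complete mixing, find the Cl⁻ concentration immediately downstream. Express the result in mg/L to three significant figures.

51.1 mg/L

Conservation of mass across the mixing zone: C = (0.54·400 + 127·49.6) / (0.54 + 127) = 6515/127.5 = 51.08 mg/L.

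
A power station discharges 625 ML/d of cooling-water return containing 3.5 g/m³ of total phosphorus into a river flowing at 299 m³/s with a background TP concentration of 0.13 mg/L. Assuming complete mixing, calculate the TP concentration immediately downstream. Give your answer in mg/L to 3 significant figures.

0.210 mg/L

625 ML/d = 7.234 m³/s.
By mass balance at complete mixing, C = (7.234·3.5 + 299·0.13) / (7.234 + 299) = 64.19/306.2 = 0.2096 mg/L.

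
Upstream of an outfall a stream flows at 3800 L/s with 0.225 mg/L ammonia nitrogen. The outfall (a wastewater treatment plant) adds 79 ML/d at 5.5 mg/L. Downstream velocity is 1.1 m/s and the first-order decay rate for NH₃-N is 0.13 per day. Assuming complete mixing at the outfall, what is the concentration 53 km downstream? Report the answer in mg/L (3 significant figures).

1.16 mg/L

79 ML/d = 0.9144 m³/s.
3800 L/s = 3.8 m³/s.
After complete mixing, C₀ = (0.9144·5.5 + 3.8·0.225) / 4.714 = 1.248 mg/L.
Travel time t = 5.3e+04 m / 1.1 m/s = 4.818e+04 s = 0.5577 d.
C = 1.248·exp(−0.13·0.5577) = 1.248·0.9301 = 1.161 mg/L.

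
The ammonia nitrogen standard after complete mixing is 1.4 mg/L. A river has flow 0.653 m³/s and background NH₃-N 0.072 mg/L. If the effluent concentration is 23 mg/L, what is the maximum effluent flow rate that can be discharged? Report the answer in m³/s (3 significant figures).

Mass balance at complete mixing: C_std·(Q_w + Q_r) = Q_w·C_e + Q_r·C_b.
Rearranging, Q_w = Q_r·(C_std − C_b)/(C_e − C_std) = 0.653·(1.4 − 0.072) / (23 − 1.4) = 0.04015 m³/s.

0.0401 m³/s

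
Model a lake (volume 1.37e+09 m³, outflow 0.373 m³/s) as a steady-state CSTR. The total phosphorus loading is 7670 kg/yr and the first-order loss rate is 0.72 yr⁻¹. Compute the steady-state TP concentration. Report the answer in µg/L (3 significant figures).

7.68 µg/L

Outflow Q = 0.373 m³/s × 3.156e+07 s/yr = 1.177e+07 m³/yr.
Steady-state CSTR mass balance: W = Q·C + k·V·C, so C = W/(Q + kV).
Q + kV = 1.177e+07 + 0.72·1.37e+09 = 9.982e+08 m³/yr.
C = 7670/9.982e+08 = 7.684e-06 kg/m³ = 0.007684 mg/L = 7.684 µg/L.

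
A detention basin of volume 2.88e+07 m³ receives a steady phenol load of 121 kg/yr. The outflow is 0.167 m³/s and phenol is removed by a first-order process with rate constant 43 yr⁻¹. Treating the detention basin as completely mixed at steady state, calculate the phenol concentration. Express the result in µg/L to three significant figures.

Outflow Q = 0.167 m³/s × 3.156e+07 s/yr = 5.27e+06 m³/yr.
Steady-state CSTR mass balance: W = Q·C + k·V·C, so C = W/(Q + kV).
Q + kV = 5.27e+06 + 43·2.88e+07 = 1.244e+09 m³/yr.
C = 121/1.244e+09 = 9.729e-08 kg/m³ = 9.729e-05 mg/L = 0.09729 µg/L.

0.0973 µg/L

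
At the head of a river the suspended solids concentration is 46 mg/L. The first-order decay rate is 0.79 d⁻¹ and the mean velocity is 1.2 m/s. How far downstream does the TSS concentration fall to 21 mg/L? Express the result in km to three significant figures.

103 km

From C = C₀·e^(−kt), t = ln(C₀/C)/k = ln(46/21)/0.79 = 0.7841/0.79 = 0.9926 d.
Distance = v·t = 1.2 m/s × 8.576e+04 s = 1.029e+05 m = 102.9 km.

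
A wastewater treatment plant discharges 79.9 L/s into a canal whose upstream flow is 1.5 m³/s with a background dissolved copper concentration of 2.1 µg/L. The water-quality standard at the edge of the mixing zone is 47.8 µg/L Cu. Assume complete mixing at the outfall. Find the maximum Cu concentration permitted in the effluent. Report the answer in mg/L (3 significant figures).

0.906 mg/L

79.9 L/s = 0.0799 m³/s.
2.1 µg/L = 0.0021 mg/L.
47.8 µg/L = 0.0478 mg/L.
Mass balance: 0.0478·1.58 = 0.0799·Cₑ + 1.5·0.0021.
Cₑ = (0.07552 − 0.00315) / 0.0799 = 0.9057 mg/L.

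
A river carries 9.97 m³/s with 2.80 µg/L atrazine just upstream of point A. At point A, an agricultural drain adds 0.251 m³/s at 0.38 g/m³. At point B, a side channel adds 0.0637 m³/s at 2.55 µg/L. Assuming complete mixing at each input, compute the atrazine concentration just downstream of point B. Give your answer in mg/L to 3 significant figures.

0.0120 mg/L

2.80 µg/L = 0.0028 mg/L.
After input A: C = (9.97·0.0028 + 0.251·0.38) / 10.22 = 0.01206 mg/L.
2.55 µg/L = 0.00255 mg/L.
After input B: C = (10.22·0.01206 + 0.0637·0.00255) / 10.28 = 0.012 mg/L.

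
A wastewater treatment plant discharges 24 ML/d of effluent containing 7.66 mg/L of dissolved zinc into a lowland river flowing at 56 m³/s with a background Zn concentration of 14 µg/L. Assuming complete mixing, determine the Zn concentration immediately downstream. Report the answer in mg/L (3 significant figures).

24 ML/d = 0.2778 m³/s.
14 µg/L = 0.014 mg/L.
Conservation of mass across the mixing zone: C = (0.2778·7.66 + 56·0.014) / (0.2778 + 56) = 2.912/56.28 = 0.05174 mg/L.

0.0517 mg/L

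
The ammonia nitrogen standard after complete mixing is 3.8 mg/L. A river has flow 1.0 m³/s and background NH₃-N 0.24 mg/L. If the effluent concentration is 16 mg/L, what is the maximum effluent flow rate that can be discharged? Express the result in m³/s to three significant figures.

Mass balance at complete mixing: C_std·(Q_w + Q_r) = Q_w·C_e + Q_r·C_b.
Rearranging, Q_w = Q_r·(C_std − C_b)/(C_e − C_std) = 1.0·(3.8 − 0.24) / (16 − 3.8) = 0.2918 m³/s.

0.292 m³/s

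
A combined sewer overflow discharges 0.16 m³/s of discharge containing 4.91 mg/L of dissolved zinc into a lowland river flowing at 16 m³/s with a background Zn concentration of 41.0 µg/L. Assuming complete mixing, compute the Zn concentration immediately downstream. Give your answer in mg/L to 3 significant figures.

0.0892 mg/L

41.0 µg/L = 0.041 mg/L.
Conservation of mass across the mixing zone: C = (0.16·4.91 + 16·0.041) / (0.16 + 16) = 1.442/16.16 = 0.08921 mg/L.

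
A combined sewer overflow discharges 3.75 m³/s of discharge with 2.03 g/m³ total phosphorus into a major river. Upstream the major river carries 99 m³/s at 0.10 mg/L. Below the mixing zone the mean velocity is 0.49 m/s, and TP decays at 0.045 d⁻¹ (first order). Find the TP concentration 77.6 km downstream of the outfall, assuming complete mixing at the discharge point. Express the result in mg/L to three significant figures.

After complete mixing, C₀ = (3.75·2.03 + 99·0.1) / 102.8 = 0.1704 mg/L.
Travel time t = 7.76e+04 m / 0.49 m/s = 1.584e+05 s = 1.833 d.
C = 0.1704·exp(−0.045·1.833) = 0.1704·0.9208 = 0.1569 mg/L.

0.157 mg/L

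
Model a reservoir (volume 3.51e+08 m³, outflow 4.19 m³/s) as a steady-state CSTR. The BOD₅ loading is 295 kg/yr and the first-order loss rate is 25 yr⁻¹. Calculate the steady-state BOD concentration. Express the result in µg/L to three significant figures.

Outflow Q = 4.19 m³/s × 3.156e+07 s/yr = 1.322e+08 m³/yr.
Steady-state CSTR mass balance: W = Q·C + k·V·C, so C = W/(Q + kV).
Q + kV = 1.322e+08 + 25·3.51e+08 = 8.907e+09 m³/yr.
C = 295/8.907e+09 = 3.312e-08 kg/m³ = 3.312e-05 mg/L = 0.03312 µg/L.

0.0331 µg/L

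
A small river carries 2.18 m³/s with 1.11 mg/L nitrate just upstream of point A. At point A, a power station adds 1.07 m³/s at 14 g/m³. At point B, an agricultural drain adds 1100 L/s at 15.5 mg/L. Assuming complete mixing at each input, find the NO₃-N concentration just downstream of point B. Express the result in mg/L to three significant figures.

After input A: C = (2.18·1.11 + 1.07·14) / 3.25 = 5.354 mg/L.
1100 L/s = 1.1 m³/s.
After input B: C = (3.25·5.354 + 1.1·15.5) / 4.35 = 7.919 mg/L.

7.92 mg/L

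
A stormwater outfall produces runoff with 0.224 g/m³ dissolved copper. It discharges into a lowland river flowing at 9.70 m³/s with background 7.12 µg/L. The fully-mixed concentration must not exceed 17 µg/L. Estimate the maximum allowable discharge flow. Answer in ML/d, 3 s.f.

40.0 ML/d

7.12 µg/L = 0.00712 mg/L.
17 µg/L = 0.017 mg/L.
Mass balance at complete mixing: C_std·(Q_w + Q_r) = Q_w·C_e + Q_r·C_b.
Rearranging, Q_w = Q_r·(C_std − C_b)/(C_e − C_std) = 9.70·(0.017 − 0.00712) / (0.224 − 0.017) = 0.463 m³/s.
= 40 ML/d.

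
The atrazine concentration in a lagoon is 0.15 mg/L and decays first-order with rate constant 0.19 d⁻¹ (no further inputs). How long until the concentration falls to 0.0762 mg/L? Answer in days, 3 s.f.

t = ln(C₀/C)/k = ln(0.15/0.0762)/0.19 = 0.6773/0.19 = 3.565 d.

3.56 d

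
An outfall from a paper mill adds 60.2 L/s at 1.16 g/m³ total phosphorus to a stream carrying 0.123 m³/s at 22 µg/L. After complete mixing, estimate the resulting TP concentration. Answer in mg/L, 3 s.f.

60.2 L/s = 0.0602 m³/s.
22 µg/L = 0.022 mg/L.
By mass balance at complete mixing, C = (0.0602·1.16 + 0.123·0.022) / (0.0602 + 0.123) = 0.07254/0.1832 = 0.3959 mg/L.

0.396 mg/L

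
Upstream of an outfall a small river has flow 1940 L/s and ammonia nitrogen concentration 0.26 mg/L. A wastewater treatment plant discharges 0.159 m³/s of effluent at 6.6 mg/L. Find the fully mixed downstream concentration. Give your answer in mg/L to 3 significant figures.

1940 L/s = 1.94 m³/s.
Conservation of mass across the mixing zone: C = (0.159·6.6 + 1.94·0.26) / (0.159 + 1.94) = 1.554/2.099 = 0.7403 mg/L.

0.740 mg/L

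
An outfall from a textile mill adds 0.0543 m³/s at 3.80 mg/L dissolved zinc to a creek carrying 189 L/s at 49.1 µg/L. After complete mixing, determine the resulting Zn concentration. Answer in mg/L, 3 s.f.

189 L/s = 0.189 m³/s.
49.1 µg/L = 0.0491 mg/L.
Flow-weighted mixing gives C = (0.0543·3.8 + 0.189·0.0491) / (0.0543 + 0.189) = 0.2156/0.2433 = 0.8862 mg/L.

0.886 mg/L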